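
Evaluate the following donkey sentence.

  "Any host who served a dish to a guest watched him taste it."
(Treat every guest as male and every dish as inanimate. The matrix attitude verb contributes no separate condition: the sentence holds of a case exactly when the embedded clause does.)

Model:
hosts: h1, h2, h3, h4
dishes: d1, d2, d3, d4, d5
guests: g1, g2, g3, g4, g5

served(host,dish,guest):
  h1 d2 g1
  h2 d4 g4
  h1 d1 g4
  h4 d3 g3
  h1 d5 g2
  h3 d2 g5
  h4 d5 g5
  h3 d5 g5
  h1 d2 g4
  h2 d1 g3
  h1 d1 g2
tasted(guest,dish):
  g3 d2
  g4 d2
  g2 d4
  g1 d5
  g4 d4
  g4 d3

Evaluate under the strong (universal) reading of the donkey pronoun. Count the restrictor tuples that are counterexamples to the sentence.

"him" takes "a guest" as antecedent and "it" takes "a dish"; both are donkey pronouns co-varying with the restrictor.
Strong reading: for every (h,d,g) with served(h,d,g), tasted(g,d).
Restrictor triples: (h1,d1,g2)→tasted(g2,d1) ✗  (h1,d1,g4)→tasted(g4,d1) ✗  (h1,d2,g1)→tasted(g1,d2) ✗  (h1,d2,g4)→tasted(g4,d2) ✓  (h1,d5,g2)→tasted(g2,d5) ✗  (h2,d1,g3)→tasted(g3,d1) ✗  (h2,d4,g4)→tasted(g4,d4) ✓  (h3,d2,g5)→tasted(g5,d2) ✗  (h3,d5,g5)→tasted(g5,d5) ✗  (h4,d3,g3)→tasted(g3,d3) ✗  (h4,d5,g5)→tasted(g5,d5) ✗
Counterexamples (restrictor triples failing the scope): 9.

9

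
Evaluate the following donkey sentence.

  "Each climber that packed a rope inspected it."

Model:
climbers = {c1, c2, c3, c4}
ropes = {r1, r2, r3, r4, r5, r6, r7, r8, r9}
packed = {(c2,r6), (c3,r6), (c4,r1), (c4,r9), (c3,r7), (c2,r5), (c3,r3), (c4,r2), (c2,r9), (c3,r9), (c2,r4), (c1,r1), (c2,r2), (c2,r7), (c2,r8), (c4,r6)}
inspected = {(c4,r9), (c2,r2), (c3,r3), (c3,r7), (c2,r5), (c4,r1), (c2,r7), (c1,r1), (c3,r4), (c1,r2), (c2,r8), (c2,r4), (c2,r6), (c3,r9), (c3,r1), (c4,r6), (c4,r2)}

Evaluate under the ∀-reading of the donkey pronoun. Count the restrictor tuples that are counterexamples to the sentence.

"it" takes "a rope" as antecedent — a donkey pronoun bound across the clause boundary.
Strong reading: for every (c,r) with packed(c,r), inspected(c,r).
Restrictor pairs: (c1,r1) ✓  (c2,r2) ✓  (c2,r4) ✓  (c2,r5) ✓  (c2,r6) ✓  (c2,r7) ✓  (c2,r8) ✓  (c2,r9) ✗  (c3,r3) ✓  (c3,r6) ✗  (c3,r7) ✓  (c3,r9) ✓  (c4,r1) ✓  (c4,r2) ✓  (c4,r6) ✓  (c4,r9) ✓
Counterexamples (restrictor pairs failing the scope): 2.

2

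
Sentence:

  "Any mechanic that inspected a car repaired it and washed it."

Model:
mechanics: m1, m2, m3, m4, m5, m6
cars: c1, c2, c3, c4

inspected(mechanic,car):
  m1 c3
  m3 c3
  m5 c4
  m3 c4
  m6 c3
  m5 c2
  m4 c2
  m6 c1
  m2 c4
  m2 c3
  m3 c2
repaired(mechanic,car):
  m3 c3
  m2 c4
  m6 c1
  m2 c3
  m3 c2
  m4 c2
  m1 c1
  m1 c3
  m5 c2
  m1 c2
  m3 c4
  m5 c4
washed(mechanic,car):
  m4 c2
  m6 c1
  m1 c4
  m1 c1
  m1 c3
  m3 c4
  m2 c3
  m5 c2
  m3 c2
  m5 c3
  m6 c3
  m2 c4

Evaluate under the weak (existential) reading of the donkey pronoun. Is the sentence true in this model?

True

"it" takes "a car" as antecedent — a donkey pronoun bound across the clause boundary.
Weak reading: every mechanic m with some inspected-car has at least one inspected-car c such that repaired(m,c) ∧ washed(m,c).
Per mechanic: m1:✓  m2:✓  m3:✓  m4:✓  m5:✓  m6:✓
Every mechanic in the restrictor has a witness.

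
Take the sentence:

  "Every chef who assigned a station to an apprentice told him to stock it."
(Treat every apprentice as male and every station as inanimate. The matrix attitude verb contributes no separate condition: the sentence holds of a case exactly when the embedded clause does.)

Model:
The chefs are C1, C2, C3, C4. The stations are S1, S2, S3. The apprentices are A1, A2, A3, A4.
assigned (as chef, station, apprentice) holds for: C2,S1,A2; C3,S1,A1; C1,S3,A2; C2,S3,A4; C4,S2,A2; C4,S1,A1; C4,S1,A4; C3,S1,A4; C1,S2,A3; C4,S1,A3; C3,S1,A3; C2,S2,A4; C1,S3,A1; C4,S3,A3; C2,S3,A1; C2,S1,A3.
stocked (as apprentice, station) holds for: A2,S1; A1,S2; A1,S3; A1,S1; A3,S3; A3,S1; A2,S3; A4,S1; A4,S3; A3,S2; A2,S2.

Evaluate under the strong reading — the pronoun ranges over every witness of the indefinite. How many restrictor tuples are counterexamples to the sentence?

1

"him" takes "an apprentice" as antecedent and "it" takes "a station"; both are donkey pronouns co-varying with the restrictor.
Strong reading: for every (c,s,a) with assigned(c,s,a), stocked(a,s).
Restrictor triples: (C1,S2,A3)→stocked(A3,S2) ✓  (C1,S3,A1)→stocked(A1,S3) ✓  (C1,S3,A2)→stocked(A2,S3) ✓  (C2,S1,A2)→stocked(A2,S1) ✓  (C2,S1,A3)→stocked(A3,S1) ✓  (C2,S2,A4)→stocked(A4,S2) ✗  (C2,S3,A1)→stocked(A1,S3) ✓  (C2,S3,A4)→stocked(A4,S3) ✓  (C3,S1,A1)→stocked(A1,S1) ✓  (C3,S1,A3)→stocked(A3,S1) ✓  (C3,S1,A4)→stocked(A4,S1) ✓  (C4,S1,A1)→stocked(A1,S1) ✓  (C4,S1,A3)→stocked(A3,S1) ✓  (C4,S1,A4)→stocked(A4,S1) ✓  (C4,S2,A2)→stocked(A2,S2) ✓  (C4,S3,A3)→stocked(A3,S3) ✓
Counterexamples (restrictor triples failing the scope): 1.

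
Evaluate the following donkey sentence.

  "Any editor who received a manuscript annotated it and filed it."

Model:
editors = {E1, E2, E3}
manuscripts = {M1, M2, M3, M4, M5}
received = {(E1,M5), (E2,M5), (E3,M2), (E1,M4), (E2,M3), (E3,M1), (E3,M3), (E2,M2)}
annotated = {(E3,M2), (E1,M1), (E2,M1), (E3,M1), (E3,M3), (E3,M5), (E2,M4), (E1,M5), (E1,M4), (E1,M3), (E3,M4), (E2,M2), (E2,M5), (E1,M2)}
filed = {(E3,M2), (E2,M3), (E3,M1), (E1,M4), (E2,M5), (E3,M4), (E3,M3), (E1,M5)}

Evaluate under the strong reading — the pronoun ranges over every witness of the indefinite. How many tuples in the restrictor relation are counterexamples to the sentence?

"it" takes "a manuscript" as antecedent — a donkey pronoun bound across the clause boundary.
Strong reading: for every (e,m) with received(e,m), annotated(e,m) ∧ filed(e,m).
Restrictor pairs: (E1,M4) ✓  (E1,M5) ✓  (E2,M2) ✗  (E2,M3) ✗  (E2,M5) ✓  (E3,M1) ✓  (E3,M2) ✓  (E3,M3) ✓
Counterexamples (restrictor pairs failing the scope): 2.

2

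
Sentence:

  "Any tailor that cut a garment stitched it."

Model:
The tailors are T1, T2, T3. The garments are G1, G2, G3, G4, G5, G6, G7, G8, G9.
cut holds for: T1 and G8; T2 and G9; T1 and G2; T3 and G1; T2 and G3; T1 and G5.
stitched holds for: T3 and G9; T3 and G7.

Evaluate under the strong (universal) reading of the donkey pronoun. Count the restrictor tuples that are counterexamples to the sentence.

"it" takes "a garment" as antecedent — a donkey pronoun bound across the clause boundary.
Strong reading: for every (t,g) with cut(t,g), stitched(t,g).
Restrictor pairs: (T1,G2) ✗  (T1,G5) ✗  (T1,G8) ✗  (T2,G3) ✗  (T2,G9) ✗  (T3,G1) ✗
Counterexamples (restrictor pairs failing the scope): 6.

6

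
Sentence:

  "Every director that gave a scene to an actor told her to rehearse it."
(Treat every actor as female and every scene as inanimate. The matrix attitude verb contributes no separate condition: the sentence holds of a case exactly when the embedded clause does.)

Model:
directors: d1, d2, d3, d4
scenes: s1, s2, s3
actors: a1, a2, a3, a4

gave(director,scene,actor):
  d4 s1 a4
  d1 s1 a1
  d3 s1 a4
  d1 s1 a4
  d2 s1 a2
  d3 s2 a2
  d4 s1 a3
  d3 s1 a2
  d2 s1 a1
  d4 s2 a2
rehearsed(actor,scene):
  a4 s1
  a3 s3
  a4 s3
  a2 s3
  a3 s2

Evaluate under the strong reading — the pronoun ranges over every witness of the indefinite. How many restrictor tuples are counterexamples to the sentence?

7

"her" takes "an actor" as antecedent and "it" takes "a scene"; both are donkey pronouns co-varying with the restrictor.
Strong reading: for every (d,s,a) with gave(d,s,a), rehearsed(a,s).
Restrictor triples: (d1,s1,a1)→rehearsed(a1,s1) ✗  (d1,s1,a4)→rehearsed(a4,s1) ✓  (d2,s1,a1)→rehearsed(a1,s1) ✗  (d2,s1,a2)→rehearsed(a2,s1) ✗  (d3,s1,a2)→rehearsed(a2,s1) ✗  (d3,s1,a4)→rehearsed(a4,s1) ✓  (d3,s2,a2)→rehearsed(a2,s2) ✗  (d4,s1,a3)→rehearsed(a3,s1) ✗  (d4,s1,a4)→rehearsed(a4,s1) ✓  (d4,s2,a2)→rehearsed(a2,s2) ✗
Counterexamples (restrictor triples failing the scope): 7.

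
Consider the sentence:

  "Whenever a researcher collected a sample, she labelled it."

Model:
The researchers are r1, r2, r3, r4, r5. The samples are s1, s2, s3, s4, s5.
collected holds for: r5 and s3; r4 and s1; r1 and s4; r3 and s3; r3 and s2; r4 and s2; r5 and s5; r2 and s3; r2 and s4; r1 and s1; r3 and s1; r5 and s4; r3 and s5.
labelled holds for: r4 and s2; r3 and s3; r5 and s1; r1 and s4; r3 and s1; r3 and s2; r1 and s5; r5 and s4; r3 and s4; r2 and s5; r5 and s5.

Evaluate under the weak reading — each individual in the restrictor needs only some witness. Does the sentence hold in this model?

False

"it" takes "a sample" as antecedent — a donkey pronoun bound across the clause boundary.
Weak reading: every researcher r with some collected-sample has at least one collected-sample s such that labelled(r,s).
Per researcher: r1:✓  r2:✗  r3:✓  r4:✓  r5:✓
r2 has no witness among its collected-samples.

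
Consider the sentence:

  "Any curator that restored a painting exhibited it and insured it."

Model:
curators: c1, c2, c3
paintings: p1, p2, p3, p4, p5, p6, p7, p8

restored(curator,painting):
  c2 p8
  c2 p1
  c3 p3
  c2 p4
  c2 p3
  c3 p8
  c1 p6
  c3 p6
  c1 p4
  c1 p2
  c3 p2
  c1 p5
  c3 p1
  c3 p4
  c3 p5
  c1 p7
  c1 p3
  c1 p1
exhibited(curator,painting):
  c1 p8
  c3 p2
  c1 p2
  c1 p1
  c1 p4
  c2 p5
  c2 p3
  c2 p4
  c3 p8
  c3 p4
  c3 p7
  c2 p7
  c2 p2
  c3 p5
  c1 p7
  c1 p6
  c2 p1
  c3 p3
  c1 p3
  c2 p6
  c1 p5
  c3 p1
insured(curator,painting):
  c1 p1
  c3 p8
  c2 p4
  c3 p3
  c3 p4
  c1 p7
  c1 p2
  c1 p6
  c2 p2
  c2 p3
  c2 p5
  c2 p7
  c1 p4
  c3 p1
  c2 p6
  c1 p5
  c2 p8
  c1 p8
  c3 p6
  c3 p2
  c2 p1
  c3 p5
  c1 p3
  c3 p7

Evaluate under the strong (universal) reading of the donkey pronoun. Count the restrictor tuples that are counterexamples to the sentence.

"it" takes "a painting" as antecedent — a donkey pronoun bound across the clause boundary.
Strong reading: for every (c,p) with restored(c,p), exhibited(c,p) ∧ insured(c,p).
Restrictor pairs: (c1,p1) ✓  (c1,p2) ✓  (c1,p3) ✓  (c1,p4) ✓  (c1,p5) ✓  (c1,p6) ✓  (c1,p7) ✓  (c2,p1) ✓  (c2,p3) ✓  (c2,p4) ✓  (c2,p8) ✗  (c3,p1) ✓  (c3,p2) ✓  (c3,p3) ✓  (c3,p4) ✓  (c3,p5) ✓  (c3,p6) ✗  (c3,p8) ✓
Counterexamples (restrictor pairs failing the scope): 2.

2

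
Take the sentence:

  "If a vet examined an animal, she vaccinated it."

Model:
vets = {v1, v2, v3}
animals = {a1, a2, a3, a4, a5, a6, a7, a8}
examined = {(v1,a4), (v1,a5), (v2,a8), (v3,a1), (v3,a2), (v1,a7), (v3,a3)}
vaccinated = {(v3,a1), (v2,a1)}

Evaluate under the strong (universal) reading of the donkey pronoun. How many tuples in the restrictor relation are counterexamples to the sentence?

"it" takes "an animal" as antecedent — a donkey pronoun bound across the clause boundary.
Strong reading: for every (v,a) with examined(v,a), vaccinated(v,a).
Restrictor pairs: (v1,a4) ✗  (v1,a5) ✗  (v1,a7) ✗  (v2,a8) ✗  (v3,a1) ✓  (v3,a2) ✗  (v3,a3) ✗
Counterexamples (restrictor pairs failing the scope): 6.

6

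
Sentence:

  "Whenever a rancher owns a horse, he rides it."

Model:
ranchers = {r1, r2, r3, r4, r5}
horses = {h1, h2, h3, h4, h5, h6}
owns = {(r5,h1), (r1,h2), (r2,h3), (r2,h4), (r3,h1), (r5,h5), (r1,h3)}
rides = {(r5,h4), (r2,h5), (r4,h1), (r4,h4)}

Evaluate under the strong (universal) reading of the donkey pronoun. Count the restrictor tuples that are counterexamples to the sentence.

7

"it" takes "a horse" as antecedent — a donkey pronoun bound across the clause boundary.
Strong reading: for every (r,h) with owns(r,h), rides(r,h).
Restrictor pairs: (r1,h2) ✗  (r1,h3) ✗  (r2,h3) ✗  (r2,h4) ✗  (r3,h1) ✗  (r5,h1) ✗  (r5,h5) ✗
Counterexamples (restrictor pairs failing the scope): 7.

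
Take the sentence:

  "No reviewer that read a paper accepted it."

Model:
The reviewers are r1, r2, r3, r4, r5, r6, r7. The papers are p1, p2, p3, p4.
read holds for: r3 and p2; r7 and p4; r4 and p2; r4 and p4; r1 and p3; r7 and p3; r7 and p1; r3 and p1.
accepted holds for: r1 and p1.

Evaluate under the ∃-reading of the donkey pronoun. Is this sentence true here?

"it" takes "a paper" as antecedent — a donkey pronoun bound across the clause boundary.
Truth condition: for no (r,p) with read(r,p) does accepted(r,p) hold.
Restrictor pairs — does the scope hold? (r1,p3):fails  (r3,p1):fails  (r3,p2):fails  (r4,p2):fails  (r4,p4):fails  (r7,p1):fails  (r7,p3):fails  (r7,p4):fails
Scope holds for no restrictor pair, so the sentence is true.

True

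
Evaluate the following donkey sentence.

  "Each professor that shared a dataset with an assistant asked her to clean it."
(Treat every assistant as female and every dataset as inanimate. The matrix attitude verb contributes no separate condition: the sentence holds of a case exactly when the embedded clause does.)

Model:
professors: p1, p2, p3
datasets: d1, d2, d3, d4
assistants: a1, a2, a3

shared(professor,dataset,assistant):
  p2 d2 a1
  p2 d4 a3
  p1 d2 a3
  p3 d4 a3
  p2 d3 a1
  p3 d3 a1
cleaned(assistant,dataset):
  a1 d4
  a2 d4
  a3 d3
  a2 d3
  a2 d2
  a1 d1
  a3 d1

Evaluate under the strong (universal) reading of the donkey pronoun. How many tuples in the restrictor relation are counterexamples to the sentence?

6

"her" takes "an assistant" as antecedent and "it" takes "a dataset"; both are donkey pronouns co-varying with the restrictor.
Strong reading: for every (p,d,a) with shared(p,d,a), cleaned(a,d).
Restrictor triples: (p1,d2,a3)→cleaned(a3,d2) ✗  (p2,d2,a1)→cleaned(a1,d2) ✗  (p2,d3,a1)→cleaned(a1,d3) ✗  (p2,d4,a3)→cleaned(a3,d4) ✗  (p3,d3,a1)→cleaned(a1,d3) ✗  (p3,d4,a3)→cleaned(a3,d4) ✗
Counterexamples (restrictor triples failing the scope): 6.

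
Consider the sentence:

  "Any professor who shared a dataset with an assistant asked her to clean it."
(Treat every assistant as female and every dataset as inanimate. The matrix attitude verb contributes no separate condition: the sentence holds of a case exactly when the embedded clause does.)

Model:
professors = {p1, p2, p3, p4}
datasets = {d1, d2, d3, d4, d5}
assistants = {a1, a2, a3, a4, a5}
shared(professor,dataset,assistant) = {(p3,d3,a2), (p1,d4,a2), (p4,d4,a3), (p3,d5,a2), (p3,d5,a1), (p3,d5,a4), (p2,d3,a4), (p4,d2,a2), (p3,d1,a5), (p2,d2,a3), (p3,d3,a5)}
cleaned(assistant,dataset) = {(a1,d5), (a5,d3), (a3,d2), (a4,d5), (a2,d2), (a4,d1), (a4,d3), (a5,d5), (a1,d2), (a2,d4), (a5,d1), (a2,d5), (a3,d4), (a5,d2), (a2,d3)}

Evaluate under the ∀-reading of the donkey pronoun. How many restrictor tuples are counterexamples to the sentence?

"her" takes "an assistant" as antecedent and "it" takes "a dataset"; both are donkey pronouns co-varying with the restrictor.
Strong reading: for every (p,d,a) with shared(p,d,a), cleaned(a,d).
Restrictor triples: (p1,d4,a2)→cleaned(a2,d4) ✓  (p2,d2,a3)→cleaned(a3,d2) ✓  (p2,d3,a4)→cleaned(a4,d3) ✓  (p3,d1,a5)→cleaned(a5,d1) ✓  (p3,d3,a2)→cleaned(a2,d3) ✓  (p3,d3,a5)→cleaned(a5,d3) ✓  (p3,d5,a1)→cleaned(a1,d5) ✓  (p3,d5,a2)→cleaned(a2,d5) ✓  (p3,d5,a4)→cleaned(a4,d5) ✓  (p4,d2,a2)→cleaned(a2,d2) ✓  (p4,d4,a3)→cleaned(a3,d4) ✓
Counterexamples (restrictor triples failing the scope): 0.

0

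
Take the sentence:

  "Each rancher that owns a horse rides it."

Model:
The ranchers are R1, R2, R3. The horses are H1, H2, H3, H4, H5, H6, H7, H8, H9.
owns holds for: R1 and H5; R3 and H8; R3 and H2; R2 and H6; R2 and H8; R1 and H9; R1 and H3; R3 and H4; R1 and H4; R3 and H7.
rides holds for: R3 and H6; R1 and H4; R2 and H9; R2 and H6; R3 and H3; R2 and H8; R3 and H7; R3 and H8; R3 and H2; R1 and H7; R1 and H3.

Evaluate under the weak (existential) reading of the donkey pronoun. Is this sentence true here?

True

"it" takes "a horse" as antecedent — a donkey pronoun bound across the clause boundary.
Weak reading: every rancher r with some owns-horse has at least one owns-horse h such that rides(r,h).
Per rancher: R1:✓  R2:✓  R3:✓
Every rancher in the restrictor has a witness.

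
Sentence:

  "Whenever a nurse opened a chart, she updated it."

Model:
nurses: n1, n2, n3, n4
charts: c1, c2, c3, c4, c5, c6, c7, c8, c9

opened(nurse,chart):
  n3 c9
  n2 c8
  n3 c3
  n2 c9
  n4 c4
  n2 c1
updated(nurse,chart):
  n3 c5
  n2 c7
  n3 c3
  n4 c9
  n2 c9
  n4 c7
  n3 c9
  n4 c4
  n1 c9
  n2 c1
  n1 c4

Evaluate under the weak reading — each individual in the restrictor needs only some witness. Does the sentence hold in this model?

True

"it" takes "a chart" as antecedent — a donkey pronoun bound across the clause boundary.
Weak reading: every nurse n with some opened-chart has at least one opened-chart c such that updated(n,c).
Per nurse: n2:✓  n3:✓  n4:✓
Every nurse in the restrictor has a witness.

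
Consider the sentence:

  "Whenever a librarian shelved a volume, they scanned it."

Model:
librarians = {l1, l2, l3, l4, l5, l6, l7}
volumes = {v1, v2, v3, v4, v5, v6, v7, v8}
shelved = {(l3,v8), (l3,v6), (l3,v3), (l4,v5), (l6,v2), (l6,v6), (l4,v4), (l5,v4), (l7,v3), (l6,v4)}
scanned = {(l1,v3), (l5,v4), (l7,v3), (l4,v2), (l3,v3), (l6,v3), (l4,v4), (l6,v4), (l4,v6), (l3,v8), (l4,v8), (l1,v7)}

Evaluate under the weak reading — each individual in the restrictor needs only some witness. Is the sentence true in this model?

True

"it" takes "a volume" as antecedent — a donkey pronoun bound across the clause boundary.
Weak reading: every librarian l with some shelved-volume has at least one shelved-volume v such that scanned(l,v).
Per librarian: l3:✓  l4:✓  l5:✓  l6:✓  l7:✓
Every librarian in the restrictor has a witness.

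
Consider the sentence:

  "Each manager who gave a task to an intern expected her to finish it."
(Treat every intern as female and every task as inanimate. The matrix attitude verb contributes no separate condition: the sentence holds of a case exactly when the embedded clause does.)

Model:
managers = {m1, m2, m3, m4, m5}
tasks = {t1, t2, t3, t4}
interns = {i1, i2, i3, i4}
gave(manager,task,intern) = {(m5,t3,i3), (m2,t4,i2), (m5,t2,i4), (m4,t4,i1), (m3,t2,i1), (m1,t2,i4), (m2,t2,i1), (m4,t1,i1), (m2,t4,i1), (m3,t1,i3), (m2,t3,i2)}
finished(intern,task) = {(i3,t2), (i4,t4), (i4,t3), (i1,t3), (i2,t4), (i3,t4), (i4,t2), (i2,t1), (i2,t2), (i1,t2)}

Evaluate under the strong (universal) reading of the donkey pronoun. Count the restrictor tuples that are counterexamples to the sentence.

6

"her" takes "an intern" as antecedent and "it" takes "a task"; both are donkey pronouns co-varying with the restrictor.
Strong reading: for every (m,t,i) with gave(m,t,i), finished(i,t).
Restrictor triples: (m1,t2,i4)→finished(i4,t2) ✓  (m2,t2,i1)→finished(i1,t2) ✓  (m2,t3,i2)→finished(i2,t3) ✗  (m2,t4,i1)→finished(i1,t4) ✗  (m2,t4,i2)→finished(i2,t4) ✓  (m3,t1,i3)→finished(i3,t1) ✗  (m3,t2,i1)→finished(i1,t2) ✓  (m4,t1,i1)→finished(i1,t1) ✗  (m4,t4,i1)→finished(i1,t4) ✗  (m5,t2,i4)→finished(i4,t2) ✓  (m5,t3,i3)→finished(i3,t3) ✗
Counterexamples (restrictor triples failing the scope): 6.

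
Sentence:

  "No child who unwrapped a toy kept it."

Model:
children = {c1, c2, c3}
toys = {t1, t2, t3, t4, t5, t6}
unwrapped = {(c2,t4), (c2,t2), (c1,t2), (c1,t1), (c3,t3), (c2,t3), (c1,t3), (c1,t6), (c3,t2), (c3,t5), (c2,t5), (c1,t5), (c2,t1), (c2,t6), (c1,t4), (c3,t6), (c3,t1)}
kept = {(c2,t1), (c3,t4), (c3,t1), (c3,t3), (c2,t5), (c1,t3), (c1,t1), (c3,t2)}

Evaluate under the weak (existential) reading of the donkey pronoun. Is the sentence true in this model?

False

"it" takes "a toy" as antecedent — a donkey pronoun bound across the clause boundary.
Truth condition: for no (c,t) with unwrapped(c,t) does kept(c,t) hold.
Restrictor pairs — does the scope hold? (c1,t1):holds  (c1,t2):fails  (c1,t3):holds  (c1,t4):fails  (c1,t5):fails  (c1,t6):fails  (c2,t1):holds  (c2,t2):fails  (c2,t3):fails  (c2,t4):fails  (c2,t5):holds  (c2,t6):fails  (c3,t1):holds  (c3,t2):holds  (c3,t3):holds  (c3,t5):fails  (c3,t6):fails
Scope holds for 7 pair(s), so the sentence is false.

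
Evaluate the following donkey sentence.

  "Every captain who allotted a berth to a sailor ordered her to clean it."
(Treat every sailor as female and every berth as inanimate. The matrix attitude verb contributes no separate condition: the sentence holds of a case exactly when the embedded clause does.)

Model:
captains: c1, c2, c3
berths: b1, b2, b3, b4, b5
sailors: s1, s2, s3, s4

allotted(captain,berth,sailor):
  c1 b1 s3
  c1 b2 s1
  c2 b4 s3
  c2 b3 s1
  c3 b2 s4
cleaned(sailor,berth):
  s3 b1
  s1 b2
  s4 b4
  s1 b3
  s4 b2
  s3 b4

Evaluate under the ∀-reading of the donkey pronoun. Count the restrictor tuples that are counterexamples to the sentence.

"her" takes "a sailor" as antecedent and "it" takes "a berth"; both are donkey pronouns co-varying with the restrictor.
Strong reading: for every (c,b,s) with allotted(c,b,s), cleaned(s,b).
Restrictor triples: (c1,b1,s3)→cleaned(s3,b1) ✓  (c1,b2,s1)→cleaned(s1,b2) ✓  (c2,b3,s1)→cleaned(s1,b3) ✓  (c2,b4,s3)→cleaned(s3,b4) ✓  (c3,b2,s4)→cleaned(s4,b2) ✓
Counterexamples (restrictor triples failing the scope): 0.

0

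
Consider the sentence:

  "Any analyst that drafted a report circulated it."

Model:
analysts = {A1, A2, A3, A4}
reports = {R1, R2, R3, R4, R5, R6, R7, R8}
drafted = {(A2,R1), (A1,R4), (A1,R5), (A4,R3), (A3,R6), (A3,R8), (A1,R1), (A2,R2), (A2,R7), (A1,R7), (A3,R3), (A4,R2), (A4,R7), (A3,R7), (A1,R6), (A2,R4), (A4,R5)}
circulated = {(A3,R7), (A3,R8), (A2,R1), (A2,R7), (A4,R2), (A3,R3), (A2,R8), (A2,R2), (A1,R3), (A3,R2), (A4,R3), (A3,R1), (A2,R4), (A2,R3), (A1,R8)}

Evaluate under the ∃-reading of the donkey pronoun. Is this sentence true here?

False

"it" takes "a report" as antecedent — a donkey pronoun bound across the clause boundary.
Weak reading: every analyst a with some drafted-report has at least one drafted-report r such that circulated(a,r).
Per analyst: A1:✗  A2:✓  A3:✓  A4:✓
A1 has no witness among its drafted-reports.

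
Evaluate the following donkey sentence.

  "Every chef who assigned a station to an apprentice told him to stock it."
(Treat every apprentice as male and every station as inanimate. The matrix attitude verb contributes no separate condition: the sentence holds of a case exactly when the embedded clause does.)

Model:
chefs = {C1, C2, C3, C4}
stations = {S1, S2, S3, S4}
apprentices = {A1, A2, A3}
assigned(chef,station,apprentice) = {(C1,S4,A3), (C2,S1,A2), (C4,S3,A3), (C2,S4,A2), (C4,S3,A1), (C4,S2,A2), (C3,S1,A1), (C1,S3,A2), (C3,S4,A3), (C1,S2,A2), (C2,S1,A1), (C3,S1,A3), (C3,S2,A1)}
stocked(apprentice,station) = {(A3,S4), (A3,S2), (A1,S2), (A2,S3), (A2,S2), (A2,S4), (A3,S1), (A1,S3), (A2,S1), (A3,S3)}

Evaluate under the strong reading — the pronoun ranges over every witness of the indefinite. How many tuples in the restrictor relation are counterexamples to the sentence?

"him" takes "an apprentice" as antecedent and "it" takes "a station"; both are donkey pronouns co-varying with the restrictor.
Strong reading: for every (c,s,a) with assigned(c,s,a), stocked(a,s).
Restrictor triples: (C1,S2,A2)→stocked(A2,S2) ✓  (C1,S3,A2)→stocked(A2,S3) ✓  (C1,S4,A3)→stocked(A3,S4) ✓  (C2,S1,A1)→stocked(A1,S1) ✗  (C2,S1,A2)→stocked(A2,S1) ✓  (C2,S4,A2)→stocked(A2,S4) ✓  (C3,S1,A1)→stocked(A1,S1) ✗  (C3,S1,A3)→stocked(A3,S1) ✓  (C3,S2,A1)→stocked(A1,S2) ✓  (C3,S4,A3)→stocked(A3,S4) ✓  (C4,S2,A2)→stocked(A2,S2) ✓  (C4,S3,A1)→stocked(A1,S3) ✓  (C4,S3,A3)→stocked(A3,S3) ✓
Counterexamples (restrictor triples failing the scope): 2.

2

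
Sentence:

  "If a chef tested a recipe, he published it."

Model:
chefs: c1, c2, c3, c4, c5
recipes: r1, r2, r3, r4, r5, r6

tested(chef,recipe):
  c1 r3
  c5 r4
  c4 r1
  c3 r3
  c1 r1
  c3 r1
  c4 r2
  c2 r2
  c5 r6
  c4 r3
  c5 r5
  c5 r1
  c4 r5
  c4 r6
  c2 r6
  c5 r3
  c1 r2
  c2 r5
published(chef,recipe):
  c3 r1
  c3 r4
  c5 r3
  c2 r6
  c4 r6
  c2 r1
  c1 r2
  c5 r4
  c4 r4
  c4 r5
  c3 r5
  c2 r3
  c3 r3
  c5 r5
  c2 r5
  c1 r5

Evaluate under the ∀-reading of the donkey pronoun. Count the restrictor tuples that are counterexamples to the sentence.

8

"it" takes "a recipe" as antecedent — a donkey pronoun bound across the clause boundary.
Strong reading: for every (c,r) with tested(c,r), published(c,r).
Restrictor pairs: (c1,r1) ✗  (c1,r2) ✓  (c1,r3) ✗  (c2,r2) ✗  (c2,r5) ✓  (c2,r6) ✓  (c3,r1) ✓  (c3,r3) ✓  (c4,r1) ✗  (c4,r2) ✗  (c4,r3) ✗  (c4,r5) ✓  (c4,r6) ✓  (c5,r1) ✗  (c5,r3) ✓  (c5,r4) ✓  (c5,r5) ✓  (c5,r6) ✗
Counterexamples (restrictor pairs failing the scope): 8.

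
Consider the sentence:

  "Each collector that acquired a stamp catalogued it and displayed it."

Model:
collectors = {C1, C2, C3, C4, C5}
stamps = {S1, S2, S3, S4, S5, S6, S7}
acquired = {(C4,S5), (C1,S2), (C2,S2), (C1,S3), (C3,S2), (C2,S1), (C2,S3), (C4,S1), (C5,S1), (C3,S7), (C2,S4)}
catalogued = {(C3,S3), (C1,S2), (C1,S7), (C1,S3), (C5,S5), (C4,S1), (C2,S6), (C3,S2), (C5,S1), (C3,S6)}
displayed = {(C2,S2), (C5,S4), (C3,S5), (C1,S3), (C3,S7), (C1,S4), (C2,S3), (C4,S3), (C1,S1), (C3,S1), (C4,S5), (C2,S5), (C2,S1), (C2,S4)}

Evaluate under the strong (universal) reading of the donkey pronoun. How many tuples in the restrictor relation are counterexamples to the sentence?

10

"it" takes "a stamp" as antecedent — a donkey pronoun bound across the clause boundary.
Strong reading: for every (c,s) with acquired(c,s), catalogued(c,s) ∧ displayed(c,s).
Restrictor pairs: (C1,S2) ✗  (C1,S3) ✓  (C2,S1) ✗  (C2,S2) ✗  (C2,S3) ✗  (C2,S4) ✗  (C3,S2) ✗  (C3,S7) ✗  (C4,S1) ✗  (C4,S5) ✗  (C5,S1) ✗
Counterexamples (restrictor pairs failing the scope): 10.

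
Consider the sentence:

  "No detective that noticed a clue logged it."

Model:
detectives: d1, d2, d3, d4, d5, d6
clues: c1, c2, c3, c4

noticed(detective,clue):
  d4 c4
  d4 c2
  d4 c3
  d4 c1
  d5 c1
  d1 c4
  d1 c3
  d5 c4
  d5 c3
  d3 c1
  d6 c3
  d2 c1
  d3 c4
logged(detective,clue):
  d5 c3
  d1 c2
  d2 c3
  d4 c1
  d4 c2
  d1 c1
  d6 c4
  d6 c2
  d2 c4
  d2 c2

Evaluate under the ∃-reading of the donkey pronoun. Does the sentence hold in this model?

"it" takes "a clue" as antecedent — a donkey pronoun bound across the clause boundary.
Truth condition: for no (d,c) with noticed(d,c) does logged(d,c) hold.
Restrictor pairs — does the scope hold? (d1,c3):fails  (d1,c4):fails  (d2,c1):fails  (d3,c1):fails  (d3,c4):fails  (d4,c1):holds  (d4,c2):holds  (d4,c3):fails  (d4,c4):fails  (d5,c1):fails  (d5,c3):holds  (d5,c4):fails  (d6,c3):fails
Scope holds for 3 pair(s), so the sentence is false.

False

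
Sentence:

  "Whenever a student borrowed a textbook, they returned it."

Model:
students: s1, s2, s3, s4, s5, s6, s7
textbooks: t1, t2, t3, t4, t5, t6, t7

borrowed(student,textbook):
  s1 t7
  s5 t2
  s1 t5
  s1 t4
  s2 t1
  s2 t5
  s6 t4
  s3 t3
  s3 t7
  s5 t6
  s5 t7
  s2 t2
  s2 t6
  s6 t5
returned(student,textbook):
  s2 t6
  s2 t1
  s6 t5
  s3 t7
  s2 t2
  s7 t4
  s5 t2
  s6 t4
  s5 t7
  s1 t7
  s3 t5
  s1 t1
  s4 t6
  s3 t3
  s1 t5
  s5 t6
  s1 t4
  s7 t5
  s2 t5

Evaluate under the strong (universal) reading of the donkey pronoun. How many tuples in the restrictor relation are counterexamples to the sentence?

0

"it" takes "a textbook" as antecedent — a donkey pronoun bound across the clause boundary.
Strong reading: for every (s,t) with borrowed(s,t), returned(s,t).
Restrictor pairs: (s1,t4) ✓  (s1,t5) ✓  (s1,t7) ✓  (s2,t1) ✓  (s2,t2) ✓  (s2,t5) ✓  (s2,t6) ✓  (s3,t3) ✓  (s3,t7) ✓  (s5,t2) ✓  (s5,t6) ✓  (s5,t7) ✓  (s6,t4) ✓  (s6,t5) ✓
Counterexamples (restrictor pairs failing the scope): 0.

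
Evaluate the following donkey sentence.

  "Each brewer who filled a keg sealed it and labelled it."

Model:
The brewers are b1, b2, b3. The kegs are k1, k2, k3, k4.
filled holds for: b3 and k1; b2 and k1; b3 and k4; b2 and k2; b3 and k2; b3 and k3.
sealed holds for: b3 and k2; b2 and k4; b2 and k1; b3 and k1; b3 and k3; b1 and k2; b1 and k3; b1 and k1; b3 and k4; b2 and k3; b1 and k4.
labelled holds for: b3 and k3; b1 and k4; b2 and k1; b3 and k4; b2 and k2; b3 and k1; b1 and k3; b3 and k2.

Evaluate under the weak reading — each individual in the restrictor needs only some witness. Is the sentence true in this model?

"it" takes "a keg" as antecedent — a donkey pronoun bound across the clause boundary.
Weak reading: every brewer b with some filled-keg has at least one filled-keg k such that sealed(b,k) ∧ labelled(b,k).
Per brewer: b2:✓  b3:✓
Every brewer in the restrictor has a witness.

True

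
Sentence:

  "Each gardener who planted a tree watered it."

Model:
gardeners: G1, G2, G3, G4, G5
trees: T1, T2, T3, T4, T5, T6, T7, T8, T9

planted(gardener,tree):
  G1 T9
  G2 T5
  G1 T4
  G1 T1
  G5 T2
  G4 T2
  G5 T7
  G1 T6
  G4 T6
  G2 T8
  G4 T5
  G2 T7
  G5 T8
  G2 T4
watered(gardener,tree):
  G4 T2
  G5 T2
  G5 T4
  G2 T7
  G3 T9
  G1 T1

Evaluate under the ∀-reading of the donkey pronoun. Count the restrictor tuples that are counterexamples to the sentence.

"it" takes "a tree" as antecedent — a donkey pronoun bound across the clause boundary.
Strong reading: for every (g,t) with planted(g,t), watered(g,t).
Restrictor pairs: (G1,T1) ✓  (G1,T4) ✗  (G1,T6) ✗  (G1,T9) ✗  (G2,T4) ✗  (G2,T5) ✗  (G2,T7) ✓  (G2,T8) ✗  (G4,T2) ✓  (G4,T5) ✗  (G4,T6) ✗  (G5,T2) ✓  (G5,T7) ✗  (G5,T8) ✗
Counterexamples (restrictor pairs failing the scope): 10.

10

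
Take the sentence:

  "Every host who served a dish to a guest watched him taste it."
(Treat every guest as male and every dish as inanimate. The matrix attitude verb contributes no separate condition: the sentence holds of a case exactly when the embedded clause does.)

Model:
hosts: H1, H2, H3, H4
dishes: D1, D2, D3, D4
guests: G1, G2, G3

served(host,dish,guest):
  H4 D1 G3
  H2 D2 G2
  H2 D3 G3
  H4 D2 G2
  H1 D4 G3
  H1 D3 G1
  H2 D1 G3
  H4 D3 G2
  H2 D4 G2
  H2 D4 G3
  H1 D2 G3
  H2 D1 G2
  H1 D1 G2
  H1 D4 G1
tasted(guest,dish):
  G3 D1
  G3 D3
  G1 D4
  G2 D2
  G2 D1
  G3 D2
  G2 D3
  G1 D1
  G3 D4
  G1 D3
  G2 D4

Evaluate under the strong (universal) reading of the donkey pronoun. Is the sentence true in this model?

True

"him" takes "a guest" as antecedent and "it" takes "a dish"; both are donkey pronouns co-varying with the restrictor.
Strong reading: for every (h,d,g) with served(h,d,g), tasted(g,d).
Restrictor triples: (H1,D1,G2)→tasted(G2,D1) ✓  (H1,D2,G3)→tasted(G3,D2) ✓  (H1,D3,G1)→tasted(G1,D3) ✓  (H1,D4,G1)→tasted(G1,D4) ✓  (H1,D4,G3)→tasted(G3,D4) ✓  (H2,D1,G2)→tasted(G2,D1) ✓  (H2,D1,G3)→tasted(G3,D1) ✓  (H2,D2,G2)→tasted(G2,D2) ✓  (H2,D3,G3)→tasted(G3,D3) ✓  (H2,D4,G2)→tasted(G2,D4) ✓  (H2,D4,G3)→tasted(G3,D4) ✓  (H4,D1,G3)→tasted(G3,D1) ✓  (H4,D2,G2)→tasted(G2,D2) ✓  (H4,D3,G2)→tasted(G2,D3) ✓
Every restrictor triple satisfies the scope.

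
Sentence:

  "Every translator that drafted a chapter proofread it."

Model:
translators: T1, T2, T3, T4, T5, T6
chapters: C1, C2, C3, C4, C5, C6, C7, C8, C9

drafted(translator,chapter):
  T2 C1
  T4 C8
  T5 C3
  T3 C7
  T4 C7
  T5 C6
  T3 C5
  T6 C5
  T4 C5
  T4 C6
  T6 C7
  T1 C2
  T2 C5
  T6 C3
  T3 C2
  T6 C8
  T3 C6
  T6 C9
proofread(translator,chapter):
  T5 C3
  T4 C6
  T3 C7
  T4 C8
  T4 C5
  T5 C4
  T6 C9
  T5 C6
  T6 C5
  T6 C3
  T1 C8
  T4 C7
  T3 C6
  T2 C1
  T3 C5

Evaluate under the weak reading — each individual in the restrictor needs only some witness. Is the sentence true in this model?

"it" takes "a chapter" as antecedent — a donkey pronoun bound across the clause boundary.
Weak reading: every translator t with some drafted-chapter has at least one drafted-chapter c such that proofread(t,c).
Per translator: T1:✗  T2:✓  T3:✓  T4:✓  T5:✓  T6:✓
T1 has no witness among its drafted-chapters.

False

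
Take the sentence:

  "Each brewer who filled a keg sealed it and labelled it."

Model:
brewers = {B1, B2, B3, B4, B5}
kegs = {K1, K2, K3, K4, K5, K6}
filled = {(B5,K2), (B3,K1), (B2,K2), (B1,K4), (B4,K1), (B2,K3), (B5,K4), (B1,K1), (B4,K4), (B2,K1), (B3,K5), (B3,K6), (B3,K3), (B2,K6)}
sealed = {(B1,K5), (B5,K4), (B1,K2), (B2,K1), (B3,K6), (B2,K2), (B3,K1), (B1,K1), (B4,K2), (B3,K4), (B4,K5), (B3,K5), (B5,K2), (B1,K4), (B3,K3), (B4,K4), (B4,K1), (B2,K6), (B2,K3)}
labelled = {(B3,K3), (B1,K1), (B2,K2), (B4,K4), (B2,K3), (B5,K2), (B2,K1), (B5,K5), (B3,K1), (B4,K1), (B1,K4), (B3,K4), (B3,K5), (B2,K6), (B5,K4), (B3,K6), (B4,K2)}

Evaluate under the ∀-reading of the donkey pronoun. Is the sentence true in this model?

"it" takes "a keg" as antecedent — a donkey pronoun bound across the clause boundary.
Strong reading: for every (b,k) with filled(b,k), sealed(b,k) ∧ labelled(b,k).
Restrictor pairs: (B1,K1) ✓  (B1,K4) ✓  (B2,K1) ✓  (B2,K2) ✓  (B2,K3) ✓  (B2,K6) ✓  (B3,K1) ✓  (B3,K3) ✓  (B3,K5) ✓  (B3,K6) ✓  (B4,K1) ✓  (B4,K4) ✓  (B5,K2) ✓  (B5,K4) ✓
Every restrictor pair satisfies the scope.

True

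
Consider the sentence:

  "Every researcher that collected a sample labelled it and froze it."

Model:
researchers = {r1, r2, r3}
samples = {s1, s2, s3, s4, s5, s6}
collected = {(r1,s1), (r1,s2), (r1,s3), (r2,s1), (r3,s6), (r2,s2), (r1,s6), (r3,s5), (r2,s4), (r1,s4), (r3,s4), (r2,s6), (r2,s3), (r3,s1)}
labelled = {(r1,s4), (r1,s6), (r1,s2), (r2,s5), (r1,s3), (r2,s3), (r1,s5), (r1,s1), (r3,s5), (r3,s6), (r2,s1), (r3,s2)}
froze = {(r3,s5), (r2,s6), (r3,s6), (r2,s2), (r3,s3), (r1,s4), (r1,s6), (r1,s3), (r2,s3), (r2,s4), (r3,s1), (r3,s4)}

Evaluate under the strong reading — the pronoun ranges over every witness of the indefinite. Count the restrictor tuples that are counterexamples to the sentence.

"it" takes "a sample" as antecedent — a donkey pronoun bound across the clause boundary.
Strong reading: for every (r,s) with collected(r,s), labelled(r,s) ∧ froze(r,s).
Restrictor pairs: (r1,s1) ✗  (r1,s2) ✗  (r1,s3) ✓  (r1,s4) ✓  (r1,s6) ✓  (r2,s1) ✗  (r2,s2) ✗  (r2,s3) ✓  (r2,s4) ✗  (r2,s6) ✗  (r3,s1) ✗  (r3,s4) ✗  (r3,s5) ✓  (r3,s6) ✓
Counterexamples (restrictor pairs failing the scope): 8.

8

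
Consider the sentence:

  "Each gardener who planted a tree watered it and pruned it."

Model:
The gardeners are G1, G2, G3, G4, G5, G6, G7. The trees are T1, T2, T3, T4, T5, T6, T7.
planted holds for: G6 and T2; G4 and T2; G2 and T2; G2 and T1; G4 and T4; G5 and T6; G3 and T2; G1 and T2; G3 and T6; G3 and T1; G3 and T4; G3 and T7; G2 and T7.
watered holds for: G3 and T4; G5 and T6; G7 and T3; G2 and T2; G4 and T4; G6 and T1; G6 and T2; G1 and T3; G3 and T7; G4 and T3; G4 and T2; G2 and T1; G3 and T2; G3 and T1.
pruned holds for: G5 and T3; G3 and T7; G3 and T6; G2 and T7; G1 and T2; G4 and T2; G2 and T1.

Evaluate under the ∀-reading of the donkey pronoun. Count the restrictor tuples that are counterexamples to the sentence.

"it" takes "a tree" as antecedent — a donkey pronoun bound across the clause boundary.
Strong reading: for every (g,t) with planted(g,t), watered(g,t) ∧ pruned(g,t).
Restrictor pairs: (G1,T2) ✗  (G2,T1) ✓  (G2,T2) ✗  (G2,T7) ✗  (G3,T1) ✗  (G3,T2) ✗  (G3,T4) ✗  (G3,T6) ✗  (G3,T7) ✓  (G4,T2) ✓  (G4,T4) ✗  (G5,T6) ✗  (G6,T2) ✗
Counterexamples (restrictor pairs failing the scope): 10.

10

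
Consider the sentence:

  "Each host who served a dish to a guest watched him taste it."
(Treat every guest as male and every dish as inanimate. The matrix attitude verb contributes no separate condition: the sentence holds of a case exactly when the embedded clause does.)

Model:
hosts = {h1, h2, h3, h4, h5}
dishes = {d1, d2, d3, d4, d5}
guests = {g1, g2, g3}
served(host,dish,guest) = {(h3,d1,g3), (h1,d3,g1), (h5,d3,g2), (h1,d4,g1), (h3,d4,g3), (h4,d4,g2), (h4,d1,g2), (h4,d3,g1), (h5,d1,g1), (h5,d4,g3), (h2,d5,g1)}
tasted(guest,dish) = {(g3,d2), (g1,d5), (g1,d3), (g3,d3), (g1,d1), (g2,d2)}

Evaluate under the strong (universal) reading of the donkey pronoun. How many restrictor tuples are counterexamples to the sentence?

"him" takes "a guest" as antecedent and "it" takes "a dish"; both are donkey pronouns co-varying with the restrictor.
Strong reading: for every (h,d,g) with served(h,d,g), tasted(g,d).
Restrictor triples: (h1,d3,g1)→tasted(g1,d3) ✓  (h1,d4,g1)→tasted(g1,d4) ✗  (h2,d5,g1)→tasted(g1,d5) ✓  (h3,d1,g3)→tasted(g3,d1) ✗  (h3,d4,g3)→tasted(g3,d4) ✗  (h4,d1,g2)→tasted(g2,d1) ✗  (h4,d3,g1)→tasted(g1,d3) ✓  (h4,d4,g2)→tasted(g2,d4) ✗  (h5,d1,g1)→tasted(g1,d1) ✓  (h5,d3,g2)→tasted(g2,d3) ✗  (h5,d4,g3)→tasted(g3,d4) ✗
Counterexamples (restrictor triples failing the scope): 7.

7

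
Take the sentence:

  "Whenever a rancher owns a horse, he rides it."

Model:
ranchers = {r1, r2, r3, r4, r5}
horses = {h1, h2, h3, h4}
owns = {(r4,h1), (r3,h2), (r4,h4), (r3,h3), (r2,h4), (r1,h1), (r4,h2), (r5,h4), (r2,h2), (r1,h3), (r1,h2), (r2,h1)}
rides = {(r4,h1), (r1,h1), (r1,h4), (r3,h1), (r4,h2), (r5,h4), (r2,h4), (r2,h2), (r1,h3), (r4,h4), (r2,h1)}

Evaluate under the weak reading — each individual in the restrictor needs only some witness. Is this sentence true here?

"it" takes "a horse" as antecedent — a donkey pronoun bound across the clause boundary.
Weak reading: every rancher r with some owns-horse has at least one owns-horse h such that rides(r,h).
Per rancher: r1:✓  r2:✓  r3:✗  r4:✓  r5:✓
r3 has no witness among its owns-horses.

False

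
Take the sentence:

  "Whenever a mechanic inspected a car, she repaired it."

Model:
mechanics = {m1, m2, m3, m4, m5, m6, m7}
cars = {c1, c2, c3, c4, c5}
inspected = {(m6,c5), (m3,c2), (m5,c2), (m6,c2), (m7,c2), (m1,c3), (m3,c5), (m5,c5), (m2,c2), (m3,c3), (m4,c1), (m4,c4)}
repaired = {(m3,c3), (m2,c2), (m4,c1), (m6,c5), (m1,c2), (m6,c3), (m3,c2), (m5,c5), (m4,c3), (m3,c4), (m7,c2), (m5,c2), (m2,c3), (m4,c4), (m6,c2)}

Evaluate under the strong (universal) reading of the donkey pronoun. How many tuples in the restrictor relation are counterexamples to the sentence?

2

"it" takes "a car" as antecedent — a donkey pronoun bound across the clause boundary.
Strong reading: for every (m,c) with inspected(m,c), repaired(m,c).
Restrictor pairs: (m1,c3) ✗  (m2,c2) ✓  (m3,c2) ✓  (m3,c3) ✓  (m3,c5) ✗  (m4,c1) ✓  (m4,c4) ✓  (m5,c2) ✓  (m5,c5) ✓  (m6,c2) ✓  (m6,c5) ✓  (m7,c2) ✓
Counterexamples (restrictor pairs failing the scope): 2.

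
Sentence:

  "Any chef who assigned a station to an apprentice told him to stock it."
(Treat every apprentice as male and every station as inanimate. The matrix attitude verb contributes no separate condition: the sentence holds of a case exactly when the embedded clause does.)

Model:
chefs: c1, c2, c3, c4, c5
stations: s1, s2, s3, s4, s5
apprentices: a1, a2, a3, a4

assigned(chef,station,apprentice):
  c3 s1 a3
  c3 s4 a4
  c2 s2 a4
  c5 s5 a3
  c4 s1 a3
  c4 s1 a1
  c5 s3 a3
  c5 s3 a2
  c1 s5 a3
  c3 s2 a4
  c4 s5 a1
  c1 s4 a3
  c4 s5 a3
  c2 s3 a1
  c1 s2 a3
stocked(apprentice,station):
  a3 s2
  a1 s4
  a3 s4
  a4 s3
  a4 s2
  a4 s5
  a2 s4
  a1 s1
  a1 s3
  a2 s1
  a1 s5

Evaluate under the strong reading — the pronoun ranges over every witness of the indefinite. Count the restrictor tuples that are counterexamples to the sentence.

"him" takes "an apprentice" as antecedent and "it" takes "a station"; both are donkey pronouns co-varying with the restrictor.
Strong reading: for every (c,s,a) with assigned(c,s,a), stocked(a,s).
Restrictor triples: (c1,s2,a3)→stocked(a3,s2) ✓  (c1,s4,a3)→stocked(a3,s4) ✓  (c1,s5,a3)→stocked(a3,s5) ✗  (c2,s2,a4)→stocked(a4,s2) ✓  (c2,s3,a1)→stocked(a1,s3) ✓  (c3,s1,a3)→stocked(a3,s1) ✗  (c3,s2,a4)→stocked(a4,s2) ✓  (c3,s4,a4)→stocked(a4,s4) ✗  (c4,s1,a1)→stocked(a1,s1) ✓  (c4,s1,a3)→stocked(a3,s1) ✗  (c4,s5,a1)→stocked(a1,s5) ✓  (c4,s5,a3)→stocked(a3,s5) ✗  (c5,s3,a2)→stocked(a2,s3) ✗  (c5,s3,a3)→stocked(a3,s3) ✗  (c5,s5,a3)→stocked(a3,s5) ✗
Counterexamples (restrictor triples failing the scope): 8.

8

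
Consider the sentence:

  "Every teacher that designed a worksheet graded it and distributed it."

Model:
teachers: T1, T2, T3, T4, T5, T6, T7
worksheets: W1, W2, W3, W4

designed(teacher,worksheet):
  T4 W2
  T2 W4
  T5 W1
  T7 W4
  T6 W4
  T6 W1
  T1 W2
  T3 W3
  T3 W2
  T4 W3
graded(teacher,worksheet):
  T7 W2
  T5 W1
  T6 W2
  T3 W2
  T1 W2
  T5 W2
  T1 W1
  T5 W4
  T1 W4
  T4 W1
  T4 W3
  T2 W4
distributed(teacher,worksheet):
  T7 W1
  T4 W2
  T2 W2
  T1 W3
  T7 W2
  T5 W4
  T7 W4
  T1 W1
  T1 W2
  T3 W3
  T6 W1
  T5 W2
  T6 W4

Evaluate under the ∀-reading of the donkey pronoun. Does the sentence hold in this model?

False

"it" takes "a worksheet" as antecedent — a donkey pronoun bound across the clause boundary.
Strong reading: for every (t,w) with designed(t,w), graded(t,w) ∧ distributed(t,w).
Restrictor pairs: (T1,W2) ✓  (T2,W4) ✗  (T3,W2) ✗  (T3,W3) ✗  (T4,W2) ✗  (T4,W3) ✗  (T5,W1) ✗  (T6,W1) ✗  (T6,W4) ✗  (T7,W4) ✗
Counterexample: (T2,W4) is in designed but fails the scope.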